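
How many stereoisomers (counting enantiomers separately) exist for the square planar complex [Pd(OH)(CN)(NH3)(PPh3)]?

In a square planar complex each vertex has one trans partner and two cis neighbours.
The distinct arrangements are (3 in all): (CN/OH trans, NH3/PPh3 trans); (CN/PPh3 trans, NH3/OH trans); (CN/NH3 trans, OH/PPh3 trans).
Each arrangement has an internal mirror plane or centre of symmetry, so none is chiral.

3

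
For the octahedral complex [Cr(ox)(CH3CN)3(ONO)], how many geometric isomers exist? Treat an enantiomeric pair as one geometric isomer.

2

In an octahedral complex each vertex has one trans partner and four cis neighbours.
Each ox is bidentate and must span two cis positions.
The distinct arrangements are (2 in all): CH3CN mer; CH3CN fac.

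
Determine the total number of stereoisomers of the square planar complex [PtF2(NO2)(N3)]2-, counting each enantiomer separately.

A square has two trans pairs of vertices; adjacent vertices are cis.
Working through the distinct placements yields 2 geometric isomers: F cis; F trans.
Each arrangement has an internal mirror plane or centre of symmetry, so none is chiral.

2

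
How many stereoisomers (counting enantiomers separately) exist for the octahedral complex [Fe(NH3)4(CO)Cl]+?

The six octahedral sites form three mutually perpendicular trans pairs.
The distinct arrangements are (2 in all): CO and Cl mutually trans; CO and Cl mutually cis.
Each arrangement has an internal mirror plane or centre of symmetry, so none is chiral.

2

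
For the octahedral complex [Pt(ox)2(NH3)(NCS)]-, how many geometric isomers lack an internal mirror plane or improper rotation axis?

1

The six octahedral sites form three mutually perpendicular trans pairs.
Each ox is bidentate and must span two cis positions.
There are 2 geometric isomers: NH3 and NCS mutually trans; NH3 and NCS mutually cis (chiral).
One of these lacks any improper symmetry element and so occurs as an enantiomeric pair, giving 2 + 1 = 3 stereoisomers in total.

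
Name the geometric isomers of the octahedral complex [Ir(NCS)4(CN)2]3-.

cis and trans

An octahedron has six vertices in three trans pairs; every non-trans pair is cis.
The distinct arrangements are (2 in all): CN trans; CN cis.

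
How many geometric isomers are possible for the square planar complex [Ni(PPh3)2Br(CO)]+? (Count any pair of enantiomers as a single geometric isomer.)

There are 2 geometric isomers: PPh3 cis; PPh3 trans.

2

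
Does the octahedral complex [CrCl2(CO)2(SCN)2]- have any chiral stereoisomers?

An octahedron has six vertices in three trans pairs; every non-trans pair is cis.
Working through the distinct placements yields 5 geometric isomers: Cl trans, CO trans, SCN trans; Cl cis, CO trans, SCN cis; Cl cis, CO cis, SCN trans; Cl cis, CO cis, SCN cis (chiral); Cl trans, CO cis, SCN cis.
One of these lacks any improper symmetry element and so occurs as an enantiomeric pair, giving 5 + 1 = 6 stereoisomers in total.

yes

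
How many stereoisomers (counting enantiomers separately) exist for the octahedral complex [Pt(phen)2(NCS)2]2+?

3

The six octahedral sites form three mutually perpendicular trans pairs.
Each phen is bidentate and must span two cis positions.
There are 2 geometric isomers: NCS trans; NCS cis (chiral).
One of these lacks any improper symmetry element and so occurs as an enantiomeric pair, giving 2 + 1 = 3 stereoisomers in total.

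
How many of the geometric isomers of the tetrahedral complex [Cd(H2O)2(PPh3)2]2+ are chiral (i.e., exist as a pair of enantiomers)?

All four vertices of a tetrahedron are equivalent and mutually adjacent, so cis/trans isomerism cannot arise.
Only one geometric arrangement is possible.

0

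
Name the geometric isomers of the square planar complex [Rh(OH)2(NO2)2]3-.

cis and trans

A square has two trans pairs of vertices; adjacent vertices are cis.
There are 2 geometric isomers: OH cis; OH trans.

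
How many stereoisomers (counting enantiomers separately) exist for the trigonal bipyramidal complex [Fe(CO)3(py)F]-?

4

Systematic placement gives 4 geometric isomers: py equatorial, F equatorial; py equatorial, F axial; py axial, F equatorial; py axial, F axial.
Each arrangement has an internal mirror plane or centre of symmetry, so none is chiral.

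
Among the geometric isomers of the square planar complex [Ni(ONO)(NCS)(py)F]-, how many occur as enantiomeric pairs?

A square has two trans pairs of vertices; adjacent vertices are cis.
Systematic placement gives 3 geometric isomers: (F/ONO trans, NCS/py trans); (F/py trans, NCS/ONO trans); (F/NCS trans, ONO/py trans).
Each arrangement has an internal mirror plane or centre of symmetry, so none is chiral.

0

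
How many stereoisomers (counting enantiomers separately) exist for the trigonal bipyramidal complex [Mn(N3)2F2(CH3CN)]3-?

6

A trigonal bipyramid has two axial and three equatorial sites, which are chemically inequivalent.
Systematic enumeration (placing each ligand type in turn and discarding arrangements equivalent by rotation or reflection) gives 5 geometric isomers.
One of these lacks any improper symmetry element and so occurs as an enantiomeric pair, giving 5 + 1 = 6 stereoisomers in total.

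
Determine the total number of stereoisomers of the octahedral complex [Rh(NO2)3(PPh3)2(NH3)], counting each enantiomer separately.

The six octahedral sites form three mutually perpendicular trans pairs.
There are 3 geometric isomers: NO2 mer, PPh3 trans; NO2 fac, PPh3 cis; NO2 mer, PPh3 cis.
Each arrangement has an internal mirror plane or centre of symmetry, so none is chiral.

3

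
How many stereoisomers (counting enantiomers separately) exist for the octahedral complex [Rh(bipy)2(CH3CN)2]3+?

An octahedron has six vertices in three trans pairs; every non-trans pair is cis.
Each bipy is bidentate and must span two cis positions.
Working through the distinct placements yields 2 geometric isomers: CH3CN trans; CH3CN cis (chiral).
One of these lacks any improper symmetry element and so occurs as an enantiomeric pair, giving 2 + 1 = 3 stereoisomers in total.

3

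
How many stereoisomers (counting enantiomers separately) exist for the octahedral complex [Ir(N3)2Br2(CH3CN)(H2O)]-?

The six octahedral sites form three mutually perpendicular trans pairs.
Systematic placement gives 6 geometric isomers: N3 trans, Br trans; N3 cis, Br trans; N3 trans, Br cis; N3 cis, Br cis (3 arrangements, 2 chiral).
Of these, 2 lack any improper symmetry element and so occur as enantiomeric pairs, giving 6 + 2 = 8 stereoisomers in total.

8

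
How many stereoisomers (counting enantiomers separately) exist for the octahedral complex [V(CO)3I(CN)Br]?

Systematic placement gives 4 geometric isomers: CO mer (3 arrangements); CO fac (chiral).
One of these lacks any improper symmetry element and so occurs as an enantiomeric pair, giving 4 + 1 = 5 stereoisomers in total.

5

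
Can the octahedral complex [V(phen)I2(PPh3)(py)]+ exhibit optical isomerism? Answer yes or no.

yes

In an octahedral complex each vertex has one trans partner and four cis neighbours.
Each phen is bidentate and must span two cis positions.
There are 4 geometric isomers: I trans; I cis (3 arrangements, 2 chiral).
Of these, 2 lack any improper symmetry element and so occur as enantiomeric pairs, giving 4 + 2 = 6 stereoisomers in total.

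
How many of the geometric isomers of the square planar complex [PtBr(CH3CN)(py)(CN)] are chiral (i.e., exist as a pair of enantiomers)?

0

Working through the distinct placements yields 3 geometric isomers: (Br/CN trans, CH3CN/py trans); (Br/py trans, CH3CN/CN trans); (Br/CH3CN trans, CN/py trans).
Each arrangement has an internal mirror plane or centre of symmetry, so none is chiral.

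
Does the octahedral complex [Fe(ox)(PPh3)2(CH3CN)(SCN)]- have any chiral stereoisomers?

yes

An octahedron has six vertices in three trans pairs; every non-trans pair is cis.
Each ox is bidentate and must span two cis positions.
Systematic placement gives 4 geometric isomers: PPh3 cis (3 arrangements, 2 chiral); PPh3 trans.
Of these, 2 lack any improper symmetry element and so occur as enantiomeric pairs, giving 4 + 2 = 6 stereoisomers in total.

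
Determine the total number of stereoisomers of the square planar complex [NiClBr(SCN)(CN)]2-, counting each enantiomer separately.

A square has two trans pairs of vertices; adjacent vertices are cis.
Systematic placement gives 3 geometric isomers: (Br/Cl trans, CN/SCN trans); (Br/SCN trans, CN/Cl trans); (Br/CN trans, Cl/SCN trans).
Each arrangement has an internal mirror plane or centre of symmetry, so none is chiral.

3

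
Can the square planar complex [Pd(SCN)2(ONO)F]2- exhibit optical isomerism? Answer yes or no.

A square has two trans pairs of vertices; adjacent vertices are cis.
Working through the distinct placements yields 2 geometric isomers: SCN cis; SCN trans.
Each arrangement has an internal mirror plane or centre of symmetry, so none is chiral.

no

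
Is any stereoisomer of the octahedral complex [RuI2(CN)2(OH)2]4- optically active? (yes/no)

There are 5 geometric isomers: I trans, CN trans, OH trans; I cis, CN trans, OH cis; I cis, CN cis, OH trans; I cis, CN cis, OH cis (chiral); I trans, CN cis, OH cis.
One of these lacks any improper symmetry element and so occurs as an enantiomeric pair, giving 5 + 1 = 6 stereoisomers in total.

yes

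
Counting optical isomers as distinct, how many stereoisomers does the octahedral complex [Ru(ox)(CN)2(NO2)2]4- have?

4

An octahedron has six vertices in three trans pairs; every non-trans pair is cis.
Each ox is bidentate and must span two cis positions.
Systematic placement gives 3 geometric isomers: CN trans, NO2 cis; CN cis, NO2 cis (chiral); CN cis, NO2 trans.
One of these lacks any improper symmetry element and so occurs as an enantiomeric pair, giving 3 + 1 = 4 stereoisomers in total.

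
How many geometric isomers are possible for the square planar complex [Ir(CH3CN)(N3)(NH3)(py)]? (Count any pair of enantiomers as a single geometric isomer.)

A square has two trans pairs of vertices; adjacent vertices are cis.
Systematic placement gives 3 geometric isomers: (CH3CN/NH3 trans, N3/py trans); (CH3CN/py trans, N3/NH3 trans); (CH3CN/N3 trans, NH3/py trans).

3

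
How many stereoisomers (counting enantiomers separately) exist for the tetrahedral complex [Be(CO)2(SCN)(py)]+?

1

In a tetrahedral complex all four positions are equivalent and every pair of ligands is adjacent — there is no cis/trans distinction.
Only one geometric arrangement is possible.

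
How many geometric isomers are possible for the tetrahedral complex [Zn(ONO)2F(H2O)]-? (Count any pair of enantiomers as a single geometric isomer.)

1

In a tetrahedral complex all four positions are equivalent and every pair of ligands is adjacent — there is no cis/trans distinction.
Only one geometric arrangement is possible.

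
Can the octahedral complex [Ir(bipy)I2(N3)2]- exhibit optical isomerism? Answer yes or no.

The six octahedral sites form three mutually perpendicular trans pairs.
Each bipy is bidentate and must span two cis positions.
Working through the distinct placements yields 3 geometric isomers: I trans, N3 cis; I cis, N3 cis (chiral); I cis, N3 trans.
One of these lacks any improper symmetry element and so occurs as an enantiomeric pair, giving 3 + 1 = 4 stereoisomers in total.

yes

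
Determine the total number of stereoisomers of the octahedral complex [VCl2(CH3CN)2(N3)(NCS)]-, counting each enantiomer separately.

Systematic placement gives 6 geometric isomers: Cl trans, CH3CN trans; Cl cis, CH3CN trans; Cl cis, CH3CN cis (3 arrangements, 2 chiral); Cl trans, CH3CN cis.
Of these, 2 lack any improper symmetry element and so occur as enantiomeric pairs, giving 6 + 2 = 8 stereoisomers in total.

8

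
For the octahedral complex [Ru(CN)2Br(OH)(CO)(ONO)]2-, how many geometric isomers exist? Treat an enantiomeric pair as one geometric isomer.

Exhaustive case analysis gives 9 geometric isomers.

9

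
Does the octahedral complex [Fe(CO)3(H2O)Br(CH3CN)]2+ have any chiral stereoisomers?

The six octahedral sites form three mutually perpendicular trans pairs.
Systematic placement gives 4 geometric isomers: CO mer (3 arrangements); CO fac (chiral).
One of these lacks any improper symmetry element and so occurs as an enantiomeric pair, giving 4 + 1 = 5 stereoisomers in total.

yes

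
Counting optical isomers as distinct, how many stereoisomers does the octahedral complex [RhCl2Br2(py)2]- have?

6

In an octahedral complex each vertex has one trans partner and four cis neighbours.
Working through the distinct placements yields 5 geometric isomers: Cl trans, Br trans, py trans; Cl cis, Br trans, py cis; Cl cis, Br cis, py trans; Cl cis, Br cis, py cis (chiral); Cl trans, Br cis, py cis.
One of these lacks any improper symmetry element and so occurs as an enantiomeric pair, giving 5 + 1 = 6 stereoisomers in total.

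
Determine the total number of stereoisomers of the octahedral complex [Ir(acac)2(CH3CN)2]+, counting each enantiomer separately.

3

An octahedron has six vertices in three trans pairs; every non-trans pair is cis.
Each acac is bidentate and must span two cis positions.
There are 2 geometric isomers: CH3CN trans; CH3CN cis (chiral).
One of these lacks any improper symmetry element and so occurs as an enantiomeric pair, giving 2 + 1 = 3 stereoisomers in total.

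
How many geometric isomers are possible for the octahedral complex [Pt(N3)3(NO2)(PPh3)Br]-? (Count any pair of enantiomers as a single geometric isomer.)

4

The six octahedral sites form three mutually perpendicular trans pairs.
The distinct arrangements are (4 in all): N3 mer (3 arrangements); N3 fac (chiral).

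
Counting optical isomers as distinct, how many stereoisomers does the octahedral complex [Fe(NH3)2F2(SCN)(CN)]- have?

Systematic placement gives 6 geometric isomers: NH3 cis, F cis (3 arrangements, 2 chiral); NH3 trans, F cis; NH3 cis, F trans; NH3 trans, F trans.
Of these, 2 lack any improper symmetry element and so occur as enantiomeric pairs, giving 6 + 2 = 8 stereoisomers in total.

8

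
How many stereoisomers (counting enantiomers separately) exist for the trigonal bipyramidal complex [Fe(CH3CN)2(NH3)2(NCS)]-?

In a trigonal bipyramid the two axial positions differ from the three equatorial ones.
Placing the ligands in turn and identifying arrangements related by rotation or reflection leaves 5 distinct geometric isomers.
One of these lacks any improper symmetry element and so occurs as an enantiomeric pair, giving 5 + 1 = 6 stereoisomers in total.

6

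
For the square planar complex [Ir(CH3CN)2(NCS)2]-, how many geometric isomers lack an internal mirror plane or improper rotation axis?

The distinct arrangements are (2 in all): CH3CN cis; CH3CN trans.
Each arrangement has an internal mirror plane or centre of symmetry, so none is chiral.

0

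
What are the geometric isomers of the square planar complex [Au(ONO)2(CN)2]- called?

cis and trans

A square has two trans pairs of vertices; adjacent vertices are cis.
There are 2 geometric isomers: ONO cis; ONO trans.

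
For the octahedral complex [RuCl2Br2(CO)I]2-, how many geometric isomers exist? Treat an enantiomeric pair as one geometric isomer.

An octahedron has six vertices in three trans pairs; every non-trans pair is cis.
Working through the distinct placements yields 6 geometric isomers: Cl cis, Br trans; Cl trans, Br trans; Cl cis, Br cis (3 arrangements, 2 chiral); Cl trans, Br cis.

6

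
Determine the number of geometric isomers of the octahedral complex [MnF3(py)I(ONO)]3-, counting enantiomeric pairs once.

4

In an octahedral complex each vertex has one trans partner and four cis neighbours.
Systematic placement gives 4 geometric isomers: F mer (3 arrangements); F fac (chiral).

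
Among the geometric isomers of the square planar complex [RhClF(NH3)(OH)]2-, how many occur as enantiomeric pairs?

0

A square has two trans pairs of vertices; adjacent vertices are cis.
There are 3 geometric isomers: (Cl/NH3 trans, F/OH trans); (Cl/OH trans, F/NH3 trans); (Cl/F trans, NH3/OH trans).
Each arrangement has an internal mirror plane or centre of symmetry, so none is chiral.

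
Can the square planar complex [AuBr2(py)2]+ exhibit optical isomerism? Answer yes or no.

The distinct arrangements are (2 in all): Br cis; Br trans.
Each arrangement has an internal mirror plane or centre of symmetry, so none is chiral.

no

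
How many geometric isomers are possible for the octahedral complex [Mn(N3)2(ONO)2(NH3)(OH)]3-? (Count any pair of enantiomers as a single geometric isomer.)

6

The six octahedral sites form three mutually perpendicular trans pairs.
Systematic placement gives 6 geometric isomers: N3 trans, ONO trans; N3 trans, ONO cis; N3 cis, ONO trans; N3 cis, ONO cis (3 arrangements, 2 chiral).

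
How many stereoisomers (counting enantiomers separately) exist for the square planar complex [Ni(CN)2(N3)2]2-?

2

A square has two trans pairs of vertices; adjacent vertices are cis.
Working through the distinct placements yields 2 geometric isomers: CN cis; CN trans.
Each arrangement has an internal mirror plane or centre of symmetry, so none is chiral.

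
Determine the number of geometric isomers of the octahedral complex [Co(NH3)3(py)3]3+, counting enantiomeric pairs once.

2

In an octahedral complex each vertex has one trans partner and four cis neighbours.
Working through the distinct placements yields 2 geometric isomers: NH3 mer; NH3 fac.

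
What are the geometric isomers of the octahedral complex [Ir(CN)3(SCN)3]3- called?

Working through the distinct placements yields 2 geometric isomers: CN mer; CN fac.

fac and mer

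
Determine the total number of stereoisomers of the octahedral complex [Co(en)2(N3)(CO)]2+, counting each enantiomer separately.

Each en is bidentate and must span two cis positions.
The distinct arrangements are (2 in all): N3 and CO mutually trans; N3 and CO mutually cis (chiral).
One of these lacks any improper symmetry element and so occurs as an enantiomeric pair, giving 2 + 1 = 3 stereoisomers in total.

3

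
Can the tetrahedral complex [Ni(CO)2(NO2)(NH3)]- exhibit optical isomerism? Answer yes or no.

Only one geometric arrangement is possible.

no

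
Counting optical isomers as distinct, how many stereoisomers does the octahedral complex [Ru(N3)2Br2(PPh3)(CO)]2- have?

The six octahedral sites form three mutually perpendicular trans pairs.
Systematic placement gives 6 geometric isomers: N3 cis, Br trans; N3 trans, Br trans; N3 cis, Br cis (3 arrangements, 2 chiral); N3 trans, Br cis.
Of these, 2 lack any improper symmetry element and so occur as enantiomeric pairs, giving 6 + 2 = 8 stereoisomers in total.

8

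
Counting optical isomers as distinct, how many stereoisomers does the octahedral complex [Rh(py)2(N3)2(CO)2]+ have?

The six octahedral sites form three mutually perpendicular trans pairs.
The distinct arrangements are (5 in all): py trans, N3 trans, CO trans; py cis, N3 cis, CO trans; py trans, N3 cis, CO cis; py cis, N3 cis, CO cis (chiral); py cis, N3 trans, CO cis.
One of these lacks any improper symmetry element and so occurs as an enantiomeric pair, giving 5 + 1 = 6 stereoisomers in total.

6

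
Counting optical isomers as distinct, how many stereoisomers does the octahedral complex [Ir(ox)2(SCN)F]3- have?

3

An octahedron has six vertices in three trans pairs; every non-trans pair is cis.
Each ox is bidentate and must span two cis positions.
Systematic placement gives 2 geometric isomers: SCN and F mutually trans; SCN and F mutually cis (chiral).
One of these lacks any improper symmetry element and so occurs as an enantiomeric pair, giving 2 + 1 = 3 stereoisomers in total.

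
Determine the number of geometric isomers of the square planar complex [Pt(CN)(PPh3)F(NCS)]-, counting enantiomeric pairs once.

In a square planar complex each vertex has one trans partner and two cis neighbours.
Working through the distinct placements yields 3 geometric isomers: (CN/NCS trans, F/PPh3 trans); (CN/PPh3 trans, F/NCS trans); (CN/F trans, NCS/PPh3 trans).

3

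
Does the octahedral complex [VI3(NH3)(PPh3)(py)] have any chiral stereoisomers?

yes

Systematic placement gives 4 geometric isomers: I mer (3 arrangements); I fac (chiral).
One of these lacks any improper symmetry element and so occurs as an enantiomeric pair, giving 4 + 1 = 5 stereoisomers in total.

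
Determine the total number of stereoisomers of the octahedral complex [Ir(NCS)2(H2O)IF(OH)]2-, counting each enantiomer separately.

15

An octahedron has six vertices in three trans pairs; every non-trans pair is cis.
Placing the ligands in turn and identifying arrangements related by rotation or reflection leaves 9 distinct geometric isomers.
Of these, 6 lack any improper symmetry element and so occur as enantiomeric pairs, giving 9 + 6 = 15 stereoisomers in total.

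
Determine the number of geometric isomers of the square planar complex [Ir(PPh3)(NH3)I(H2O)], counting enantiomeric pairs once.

In a square planar complex each vertex has one trans partner and two cis neighbours.
There are 3 geometric isomers: (H2O/NH3 trans, I/PPh3 trans); (H2O/PPh3 trans, I/NH3 trans); (H2O/I trans, NH3/PPh3 trans).

3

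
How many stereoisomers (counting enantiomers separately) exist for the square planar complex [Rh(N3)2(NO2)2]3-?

2

A square has two trans pairs of vertices; adjacent vertices are cis.
Systematic placement gives 2 geometric isomers: N3 cis; N3 trans.
Each arrangement has an internal mirror plane or centre of symmetry, so none is chiral.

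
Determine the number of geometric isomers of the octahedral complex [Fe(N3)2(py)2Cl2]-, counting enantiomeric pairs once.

The distinct arrangements are (5 in all): N3 trans, py trans, Cl trans; N3 cis, py cis, Cl trans; N3 cis, py trans, Cl cis; N3 cis, py cis, Cl cis (chiral); N3 trans, py cis, Cl cis.

5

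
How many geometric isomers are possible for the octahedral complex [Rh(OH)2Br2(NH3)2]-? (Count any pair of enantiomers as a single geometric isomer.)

In an octahedral complex each vertex has one trans partner and four cis neighbours.
The distinct arrangements are (5 in all): OH trans, Br trans, NH3 trans; OH cis, Br trans, NH3 cis; OH trans, Br cis, NH3 cis; OH cis, Br cis, NH3 cis (chiral); OH cis, Br cis, NH3 trans.

5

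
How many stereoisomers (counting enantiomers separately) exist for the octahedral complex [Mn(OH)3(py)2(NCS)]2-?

The six octahedral sites form three mutually perpendicular trans pairs.
The distinct arrangements are (3 in all): OH mer, py trans; OH fac, py cis; OH mer, py cis.
Each arrangement has an internal mirror plane or centre of symmetry, so none is chiral.

3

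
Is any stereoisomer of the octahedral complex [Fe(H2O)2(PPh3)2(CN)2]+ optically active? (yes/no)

In an octahedral complex each vertex has one trans partner and four cis neighbours.
Systematic placement gives 5 geometric isomers: H2O trans, PPh3 trans, CN trans; H2O cis, PPh3 cis, CN trans; H2O cis, PPh3 trans, CN cis; H2O cis, PPh3 cis, CN cis (chiral); H2O trans, PPh3 cis, CN cis.
One of these lacks any improper symmetry element and so occurs as an enantiomeric pair, giving 5 + 1 = 6 stereoisomers in total.

yes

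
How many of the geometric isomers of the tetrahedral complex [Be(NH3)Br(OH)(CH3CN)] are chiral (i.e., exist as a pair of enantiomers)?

All four vertices of a tetrahedron are equivalent and mutually adjacent, so cis/trans isomerism cannot arise.
Only one geometric arrangement is possible; it has no improper symmetry element, so it exists as a pair of enantiomers (2 stereoisomers).

1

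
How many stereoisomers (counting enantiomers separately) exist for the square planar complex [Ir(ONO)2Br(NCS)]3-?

The distinct arrangements are (2 in all): ONO cis; ONO trans.
Each arrangement has an internal mirror plane or centre of symmetry, so none is chiral.

2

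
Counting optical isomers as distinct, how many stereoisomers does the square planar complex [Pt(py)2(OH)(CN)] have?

2

A square has two trans pairs of vertices; adjacent vertices are cis.
The distinct arrangements are (2 in all): py cis; py trans.
Each arrangement has an internal mirror plane or centre of symmetry, so none is chiral.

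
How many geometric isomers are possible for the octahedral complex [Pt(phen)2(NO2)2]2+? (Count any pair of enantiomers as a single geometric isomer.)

Each phen is bidentate and must span two cis positions.
Working through the distinct placements yields 2 geometric isomers: NO2 trans; NO2 cis (chiral).

2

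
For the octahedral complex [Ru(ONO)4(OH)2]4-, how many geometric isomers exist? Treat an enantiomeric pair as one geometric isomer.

An octahedron has six vertices in three trans pairs; every non-trans pair is cis.
Working through the distinct placements yields 2 geometric isomers: OH trans; OH cis.

2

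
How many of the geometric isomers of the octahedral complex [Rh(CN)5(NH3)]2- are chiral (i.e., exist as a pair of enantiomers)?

An octahedron has six vertices in three trans pairs; every non-trans pair is cis.
Only one geometric arrangement is possible.

0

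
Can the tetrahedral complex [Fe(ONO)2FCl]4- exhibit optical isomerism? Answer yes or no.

no

All four vertices of a tetrahedron are equivalent and mutually adjacent, so cis/trans isomerism cannot arise.
Only one geometric arrangement is possible.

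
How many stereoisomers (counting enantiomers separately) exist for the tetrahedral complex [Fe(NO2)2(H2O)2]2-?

All four vertices of a tetrahedron are equivalent and mutually adjacent, so cis/trans isomerism cannot arise.
Only one geometric arrangement is possible.

1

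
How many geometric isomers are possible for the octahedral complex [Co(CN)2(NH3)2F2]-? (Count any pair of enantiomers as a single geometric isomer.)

5

There are 5 geometric isomers: CN trans, NH3 trans, F trans; CN trans, NH3 cis, F cis; CN cis, NH3 trans, F cis; CN cis, NH3 cis, F cis (chiral); CN cis, NH3 cis, F trans.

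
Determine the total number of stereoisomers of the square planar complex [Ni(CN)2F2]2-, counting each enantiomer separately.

A square has two trans pairs of vertices; adjacent vertices are cis.
Systematic placement gives 2 geometric isomers: CN cis; CN trans.
Each arrangement has an internal mirror plane or centre of symmetry, so none is chiral.

2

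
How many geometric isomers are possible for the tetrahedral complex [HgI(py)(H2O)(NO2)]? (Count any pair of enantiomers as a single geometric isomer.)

In a tetrahedral complex all four positions are equivalent and every pair of ligands is adjacent — there is no cis/trans distinction.
Only one geometric arrangement is possible; it has no improper symmetry element, so it exists as a pair of enantiomers (2 stereoisomers).

1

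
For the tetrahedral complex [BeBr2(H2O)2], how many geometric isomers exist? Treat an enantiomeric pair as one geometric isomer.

1

Only one geometric arrangement is possible.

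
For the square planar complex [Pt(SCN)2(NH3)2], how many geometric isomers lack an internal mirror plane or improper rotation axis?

0

A square has two trans pairs of vertices; adjacent vertices are cis.
The distinct arrangements are (2 in all): SCN cis; SCN trans.
Each arrangement has an internal mirror plane or centre of symmetry, so none is chiral.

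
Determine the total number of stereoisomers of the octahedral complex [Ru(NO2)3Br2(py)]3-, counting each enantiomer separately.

An octahedron has six vertices in three trans pairs; every non-trans pair is cis.
Systematic placement gives 3 geometric isomers: NO2 mer, Br trans; NO2 fac, Br cis; NO2 mer, Br cis.
Each arrangement has an internal mirror plane or centre of symmetry, so none is chiral.

3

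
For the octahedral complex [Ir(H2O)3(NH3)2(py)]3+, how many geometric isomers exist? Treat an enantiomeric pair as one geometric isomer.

The six octahedral sites form three mutually perpendicular trans pairs.
Working through the distinct placements yields 3 geometric isomers: H2O mer, NH3 cis; H2O mer, NH3 trans; H2O fac, NH3 cis.

3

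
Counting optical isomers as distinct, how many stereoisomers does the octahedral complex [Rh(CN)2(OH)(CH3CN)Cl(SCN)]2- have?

15

The six octahedral sites form three mutually perpendicular trans pairs.
Placing the ligands in turn and identifying arrangements related by rotation or reflection leaves 9 distinct geometric isomers.
Of these, 6 lack any improper symmetry element and so occur as enantiomeric pairs, giving 9 + 6 = 15 stereoisomers in total.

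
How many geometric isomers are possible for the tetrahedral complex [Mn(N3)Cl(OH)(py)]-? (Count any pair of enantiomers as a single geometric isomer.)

1

In a tetrahedral complex all four positions are equivalent and every pair of ligands is adjacent — there is no cis/trans distinction.
Only one geometric arrangement is possible; it has no improper symmetry element, so it exists as a pair of enantiomers (2 stereoisomers).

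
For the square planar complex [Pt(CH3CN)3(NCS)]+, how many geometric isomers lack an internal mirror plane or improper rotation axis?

Only one geometric arrangement is possible.

0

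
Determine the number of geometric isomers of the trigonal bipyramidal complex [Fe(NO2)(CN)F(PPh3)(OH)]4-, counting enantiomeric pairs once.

10

In a trigonal bipyramid the two axial positions differ from the three equatorial ones.
Placing the ligands in turn and identifying arrangements related by rotation or reflection leaves 10 distinct geometric isomers.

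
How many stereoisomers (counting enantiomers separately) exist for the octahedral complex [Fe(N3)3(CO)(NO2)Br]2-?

An octahedron has six vertices in three trans pairs; every non-trans pair is cis.
The distinct arrangements are (4 in all): N3 mer (3 arrangements); N3 fac (chiral).
One of these lacks any improper symmetry element and so occurs as an enantiomeric pair, giving 4 + 1 = 5 stereoisomers in total.

5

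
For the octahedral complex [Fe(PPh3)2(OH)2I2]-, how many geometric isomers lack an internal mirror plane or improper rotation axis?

1

The six octahedral sites form three mutually perpendicular trans pairs.
The distinct arrangements are (5 in all): PPh3 trans, OH trans, I trans; PPh3 cis, OH cis, I trans; PPh3 trans, OH cis, I cis; PPh3 cis, OH cis, I cis (chiral); PPh3 cis, OH trans, I cis.
One of these lacks any improper symmetry element and so occurs as an enantiomeric pair, giving 5 + 1 = 6 stereoisomers in total.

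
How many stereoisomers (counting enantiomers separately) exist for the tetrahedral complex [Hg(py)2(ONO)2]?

In a tetrahedral complex all four positions are equivalent and every pair of ligands is adjacent — there is no cis/trans distinction.
Only one geometric arrangement is possible.

1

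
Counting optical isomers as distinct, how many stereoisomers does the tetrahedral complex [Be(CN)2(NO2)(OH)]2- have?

1

All four vertices of a tetrahedron are equivalent and mutually adjacent, so cis/trans isomerism cannot arise.
Only one geometric arrangement is possible.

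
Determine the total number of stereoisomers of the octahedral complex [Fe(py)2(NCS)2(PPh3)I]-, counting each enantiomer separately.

In an octahedral complex each vertex has one trans partner and four cis neighbours.
The distinct arrangements are (6 in all): py trans, NCS cis; py cis, NCS cis (3 arrangements, 2 chiral); py trans, NCS trans; py cis, NCS trans.
Of these, 2 lack any improper symmetry element and so occur as enantiomeric pairs, giving 6 + 2 = 8 stereoisomers in total.

8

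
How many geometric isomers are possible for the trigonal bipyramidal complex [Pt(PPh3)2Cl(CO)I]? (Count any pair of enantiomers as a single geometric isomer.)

7

Placing the ligands in turn and identifying arrangements related by rotation or reflection leaves 7 distinct geometric isomers.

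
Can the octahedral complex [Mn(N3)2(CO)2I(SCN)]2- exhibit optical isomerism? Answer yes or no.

yes

The six octahedral sites form three mutually perpendicular trans pairs.
Working through the distinct placements yields 6 geometric isomers: N3 cis, CO trans; N3 trans, CO trans; N3 cis, CO cis (3 arrangements, 2 chiral); N3 trans, CO cis.
Of these, 2 lack any improper symmetry element and so occur as enantiomeric pairs, giving 6 + 2 = 8 stereoisomers in total.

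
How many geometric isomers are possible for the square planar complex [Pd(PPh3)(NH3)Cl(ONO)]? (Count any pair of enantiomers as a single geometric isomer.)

In a square planar complex each vertex has one trans partner and two cis neighbours.
There are 3 geometric isomers: (Cl/ONO trans, NH3/PPh3 trans); (Cl/PPh3 trans, NH3/ONO trans); (Cl/NH3 trans, ONO/PPh3 trans).

3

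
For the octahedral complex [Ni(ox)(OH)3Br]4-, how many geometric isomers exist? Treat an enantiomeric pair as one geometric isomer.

In an octahedral complex each vertex has one trans partner and four cis neighbours.
Each ox is bidentate and must span two cis positions.
Systematic placement gives 2 geometric isomers: OH fac; OH mer.

2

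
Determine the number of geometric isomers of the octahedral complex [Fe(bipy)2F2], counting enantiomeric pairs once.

2

The six octahedral sites form three mutually perpendicular trans pairs.
Each bipy is bidentate and must span two cis positions.
The distinct arrangements are (2 in all): F trans; F cis (chiral).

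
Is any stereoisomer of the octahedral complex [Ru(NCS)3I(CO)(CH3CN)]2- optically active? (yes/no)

Working through the distinct placements yields 4 geometric isomers: NCS mer (3 arrangements); NCS fac (chiral).
One of these lacks any improper symmetry element and so occurs as an enantiomeric pair, giving 4 + 1 = 5 stereoisomers in total.

yes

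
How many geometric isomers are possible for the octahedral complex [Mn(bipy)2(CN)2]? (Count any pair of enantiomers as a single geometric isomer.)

2

Each bipy is bidentate and must span two cis positions.
The distinct arrangements are (2 in all): CN trans; CN cis (chiral).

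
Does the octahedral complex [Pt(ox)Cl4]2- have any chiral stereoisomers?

In an octahedral complex each vertex has one trans partner and four cis neighbours.
Each ox is bidentate and must span two cis positions.
Only one geometric arrangement is possible.

no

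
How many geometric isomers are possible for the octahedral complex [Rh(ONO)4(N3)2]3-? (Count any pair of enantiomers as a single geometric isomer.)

2

In an octahedral complex each vertex has one trans partner and four cis neighbours.
There are 2 geometric isomers: N3 trans; N3 cis.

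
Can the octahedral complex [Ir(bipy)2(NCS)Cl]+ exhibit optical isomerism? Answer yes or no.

yes

In an octahedral complex each vertex has one trans partner and four cis neighbours.
Each bipy is bidentate and must span two cis positions.
Systematic placement gives 2 geometric isomers: NCS and Cl mutually trans; NCS and Cl mutually cis (chiral).
One of these lacks any improper symmetry element and so occurs as an enantiomeric pair, giving 2 + 1 = 3 stereoisomers in total.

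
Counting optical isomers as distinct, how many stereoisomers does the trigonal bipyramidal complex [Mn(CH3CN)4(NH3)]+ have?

2

A trigonal bipyramid has two axial and three equatorial sites, which are chemically inequivalent.
Systematic placement gives 2 geometric isomers: NH3 equatorial; NH3 axial.
Each arrangement has an internal mirror plane or centre of symmetry, so none is chiral.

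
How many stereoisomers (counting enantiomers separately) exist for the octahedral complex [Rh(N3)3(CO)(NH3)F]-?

5

The distinct arrangements are (4 in all): N3 mer (3 arrangements); N3 fac (chiral).
One of these lacks any improper symmetry element and so occurs as an enantiomeric pair, giving 4 + 1 = 5 stereoisomers in total.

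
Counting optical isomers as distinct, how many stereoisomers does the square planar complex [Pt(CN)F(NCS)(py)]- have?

3

In a square planar complex each vertex has one trans partner and two cis neighbours.
Working through the distinct placements yields 3 geometric isomers: (CN/NCS trans, F/py trans); (CN/py trans, F/NCS trans); (CN/F trans, NCS/py trans).
Each arrangement has an internal mirror plane or centre of symmetry, so none is chiral.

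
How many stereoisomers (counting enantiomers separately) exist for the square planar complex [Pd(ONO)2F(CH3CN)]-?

2

In a square planar complex each vertex has one trans partner and two cis neighbours.
There are 2 geometric isomers: ONO cis; ONO trans.
Each arrangement has an internal mirror plane or centre of symmetry, so none is chiral.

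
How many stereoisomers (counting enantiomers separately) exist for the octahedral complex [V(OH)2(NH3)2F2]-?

An octahedron has six vertices in three trans pairs; every non-trans pair is cis.
There are 5 geometric isomers: OH trans, NH3 trans, F trans; OH cis, NH3 cis, F trans; OH trans, NH3 cis, F cis; OH cis, NH3 cis, F cis (chiral); OH cis, NH3 trans, F cis.
One of these lacks any improper symmetry element and so occurs as an enantiomeric pair, giving 5 + 1 = 6 stereoisomers in total.

6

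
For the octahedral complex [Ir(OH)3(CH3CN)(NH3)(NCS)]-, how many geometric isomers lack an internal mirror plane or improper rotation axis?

In an octahedral complex each vertex has one trans partner and four cis neighbours.
There are 4 geometric isomers: OH mer (3 arrangements); OH fac (chiral).
One of these lacks any improper symmetry element and so occurs as an enantiomeric pair, giving 4 + 1 = 5 stereoisomers in total.

1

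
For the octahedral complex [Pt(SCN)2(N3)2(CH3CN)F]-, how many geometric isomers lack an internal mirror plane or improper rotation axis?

In an octahedral complex each vertex has one trans partner and four cis neighbours.
There are 6 geometric isomers: SCN trans, N3 trans; SCN cis, N3 cis (3 arrangements, 2 chiral); SCN trans, N3 cis; SCN cis, N3 trans.
Of these, 2 lack any improper symmetry element and so occur as enantiomeric pairs, giving 6 + 2 = 8 stereoisomers in total.

2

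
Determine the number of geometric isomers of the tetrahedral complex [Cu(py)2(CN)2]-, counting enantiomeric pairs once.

All four vertices of a tetrahedron are equivalent and mutually adjacent, so cis/trans isomerism cannot arise.
Only one geometric arrangement is possible.

1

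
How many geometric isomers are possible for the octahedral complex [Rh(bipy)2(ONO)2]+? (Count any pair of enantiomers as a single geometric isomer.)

2

Each bipy is bidentate and must span two cis positions.
Working through the distinct placements yields 2 geometric isomers: ONO trans; ONO cis (chiral).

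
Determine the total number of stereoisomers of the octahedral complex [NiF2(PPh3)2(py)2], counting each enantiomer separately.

6

Systematic placement gives 5 geometric isomers: F trans, PPh3 trans, py trans; F trans, PPh3 cis, py cis; F cis, PPh3 cis, py trans; F cis, PPh3 cis, py cis (chiral); F cis, PPh3 trans, py cis.
One of these lacks any improper symmetry element and so occurs as an enantiomeric pair, giving 5 + 1 = 6 stereoisomers in total.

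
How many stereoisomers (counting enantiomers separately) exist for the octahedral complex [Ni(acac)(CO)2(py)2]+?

In an octahedral complex each vertex has one trans partner and four cis neighbours.
Each acac is bidentate and must span two cis positions.
Working through the distinct placements yields 3 geometric isomers: CO trans, py cis; CO cis, py trans; CO cis, py cis (chiral).
One of these lacks any improper symmetry element and so occurs as an enantiomeric pair, giving 3 + 1 = 4 stereoisomers in total.

4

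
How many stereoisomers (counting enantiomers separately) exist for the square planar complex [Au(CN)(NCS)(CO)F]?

There are 3 geometric isomers: (CN/F trans, CO/NCS trans); (CN/NCS trans, CO/F trans); (CN/CO trans, F/NCS trans).
Each arrangement has an internal mirror plane or centre of symmetry, so none is chiral.

3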